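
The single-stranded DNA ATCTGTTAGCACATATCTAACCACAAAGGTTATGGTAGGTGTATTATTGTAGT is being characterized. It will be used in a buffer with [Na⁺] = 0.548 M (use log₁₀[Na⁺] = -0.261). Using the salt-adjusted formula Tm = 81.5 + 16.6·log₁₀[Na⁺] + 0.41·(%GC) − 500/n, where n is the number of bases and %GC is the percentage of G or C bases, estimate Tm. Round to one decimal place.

Length n = 53. Base counts: T=19, A=16, C=7, G=11
G+C = 18, so %GC = 18/53 × 100 = 33.962%
Salt term: 16.6 × (-0.261) = -4.333
GC term: 0.41 × 33.962 = 13.924; length term: −500/53 = −9.434
Tm = 81.5 + (-4.333) + 13.924 − 9.434 = 81.657 → 81.7°C

81.7°C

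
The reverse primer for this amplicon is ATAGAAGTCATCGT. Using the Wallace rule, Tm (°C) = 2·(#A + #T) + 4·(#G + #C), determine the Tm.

C=2, G=3, T=4, A=5
A+T = 9, G+C = 5
Tm = 2×9 + 4×5 = 38°C

38°C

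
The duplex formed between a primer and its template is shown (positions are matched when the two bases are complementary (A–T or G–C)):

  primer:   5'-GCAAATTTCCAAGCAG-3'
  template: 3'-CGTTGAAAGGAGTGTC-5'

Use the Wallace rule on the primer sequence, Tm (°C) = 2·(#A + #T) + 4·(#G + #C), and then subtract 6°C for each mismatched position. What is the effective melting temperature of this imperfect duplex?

Primer base counts: A=6, T=3, G=3, C=4 → A+T=9, G+C=7
Perfect-match Tm = 2(9) + 4(7) = 18 + 28 = 46°C
Mismatches (positions where the bases are not complementary): 4 (at positions 5, 11, 12, 13)
Effective Tm = 46 − 4×6 = 46 − 24 = 22°C

22°C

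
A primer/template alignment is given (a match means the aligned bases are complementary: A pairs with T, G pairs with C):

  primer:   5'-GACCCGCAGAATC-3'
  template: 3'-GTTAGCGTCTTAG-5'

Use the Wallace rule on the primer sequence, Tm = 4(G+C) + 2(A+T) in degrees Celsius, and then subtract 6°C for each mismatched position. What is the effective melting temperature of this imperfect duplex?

24°C

Primer base counts: A=4, T=1, G=3, C=5 → A+T=5, G+C=8
Perfect-match Tm = 2(5) + 4(8) = 10 + 32 = 42°C
Mismatches (positions where the bases are not complementary): 3 (at positions 1, 3, 4)
Effective Tm = 42 − 3×6 = 42 − 18 = 24°C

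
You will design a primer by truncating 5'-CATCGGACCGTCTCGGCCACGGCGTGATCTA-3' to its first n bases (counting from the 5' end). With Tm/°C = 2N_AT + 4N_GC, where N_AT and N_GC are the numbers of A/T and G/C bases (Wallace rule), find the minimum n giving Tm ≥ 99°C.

First 29 bases: CATCGGACCGTCTCGGCCACGGCGTGATC → Tm = 98°C (< 99°C)
First 30 bases: CATCGGACCGTCTCGGCCACGGCGTGATCT → Tm = 100°C (≥ 99°C)
Each additional base adds 2°C (A/T) or 4°C (G/C), so Tm is non-decreasing in n; n = 30 is the first length to reach 99°C.

n = 30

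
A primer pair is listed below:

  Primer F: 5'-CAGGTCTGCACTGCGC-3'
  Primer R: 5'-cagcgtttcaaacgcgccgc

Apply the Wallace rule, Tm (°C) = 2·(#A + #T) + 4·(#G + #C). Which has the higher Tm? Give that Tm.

Primer R, 66°C

Primer F: A+T=5, G+C=11 → Tm = 2(5)+4(11) = 54°C
Primer R: A+T=7, G+C=13 → Tm = 2(7)+4(13) = 66°C
54°C vs 66°C → primer R is higher.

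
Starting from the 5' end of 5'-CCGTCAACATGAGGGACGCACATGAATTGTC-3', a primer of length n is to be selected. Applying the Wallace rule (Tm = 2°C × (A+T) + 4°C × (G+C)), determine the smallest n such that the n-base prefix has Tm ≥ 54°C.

n = 17

First 16 bases: CCGTCAACATGAGGGA → Tm = 50°C (< 54°C)
First 17 bases: CCGTCAACATGAGGGAC → Tm = 54°C (≥ 54°C)
Since every base adds ≥2°C, Tm only increases with n, so the threshold is first crossed at n = 17.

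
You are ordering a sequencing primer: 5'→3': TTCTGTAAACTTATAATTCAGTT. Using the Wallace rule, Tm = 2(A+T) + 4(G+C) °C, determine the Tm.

56°C

Scanning the sequence gives A=7, G=2, C=3, T=11.
AT pairs contribute 18, GC pairs contribute 5.
Tm = 4·5 + 2·18 = 20 + 36 = 56°C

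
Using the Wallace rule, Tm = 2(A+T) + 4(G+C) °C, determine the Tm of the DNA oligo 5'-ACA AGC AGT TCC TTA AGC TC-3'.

Scanning the sequence gives C=6, G=3, A=6, T=5.
AT pairs contribute 11, GC pairs contribute 9.
Tm = 2×11 + 4×9 = 58°C

58°C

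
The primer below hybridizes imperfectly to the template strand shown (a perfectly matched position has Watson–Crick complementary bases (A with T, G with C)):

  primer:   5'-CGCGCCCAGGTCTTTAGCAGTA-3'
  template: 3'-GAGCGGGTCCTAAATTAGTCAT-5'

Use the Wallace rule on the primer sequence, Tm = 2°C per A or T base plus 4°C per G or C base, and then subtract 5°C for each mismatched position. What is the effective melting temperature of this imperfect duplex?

Primer base counts: A=4, T=5, G=6, C=7 → A+T=9, G+C=13
Perfect-match Tm = 2(9) + 4(13) = 18 + 52 = 70°C
Mismatches (positions where the bases are not complementary): 5 (at positions 2, 11, 12, 15, 17)
Effective Tm = 70 − 5×5 = 70 − 25 = 45°C

45°C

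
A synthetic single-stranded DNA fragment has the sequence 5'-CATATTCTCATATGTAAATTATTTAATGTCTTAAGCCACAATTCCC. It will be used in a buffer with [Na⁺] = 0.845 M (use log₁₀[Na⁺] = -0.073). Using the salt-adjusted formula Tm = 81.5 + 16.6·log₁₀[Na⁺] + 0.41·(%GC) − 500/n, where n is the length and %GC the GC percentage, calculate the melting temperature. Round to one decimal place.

81.0°C

Length n = 46. G=3, A=15, C=10, T=18
G+C = 13, so %GC = 13/46 × 100 = 28.261%
Salt term: 16.6 × (-0.073) = -1.212
GC term: 0.41 × 28.261 = 11.587; length term: −500/46 = −10.87
Tm = 81.5 + (-1.212) + 11.587 − 10.87 = 81.005 → 81.0°C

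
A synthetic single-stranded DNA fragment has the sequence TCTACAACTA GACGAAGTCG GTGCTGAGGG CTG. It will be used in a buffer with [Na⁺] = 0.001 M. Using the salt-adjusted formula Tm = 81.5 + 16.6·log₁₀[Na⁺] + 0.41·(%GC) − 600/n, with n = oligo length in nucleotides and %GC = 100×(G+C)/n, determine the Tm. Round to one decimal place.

35.9°C

Length n = 33. Base counts: C=7, A=8, T=7, G=11
G+C = 18, so %GC = 18/33 × 100 = 54.545%
Salt term: 16.6 × (-3) = -49.8
GC term: 0.41 × 54.545 = 22.363; length term: −600/33 = −18.182
Tm = 81.5 + (-49.8) + 22.363 − 18.182 = 35.881 → 35.9°C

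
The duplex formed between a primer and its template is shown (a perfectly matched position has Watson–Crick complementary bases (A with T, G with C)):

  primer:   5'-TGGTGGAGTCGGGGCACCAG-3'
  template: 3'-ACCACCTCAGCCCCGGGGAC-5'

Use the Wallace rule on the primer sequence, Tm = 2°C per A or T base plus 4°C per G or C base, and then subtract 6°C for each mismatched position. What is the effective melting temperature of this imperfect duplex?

Primer base counts: A=3, T=3, G=10, C=4 → A+T=6, G+C=14
Perfect-match Tm = 2(6) + 4(14) = 12 + 56 = 68°C
Mismatches (positions where the bases are not complementary): 2 (at positions 16, 19)
Effective Tm = 68 − 2×6 = 68 − 12 = 56°C

56°C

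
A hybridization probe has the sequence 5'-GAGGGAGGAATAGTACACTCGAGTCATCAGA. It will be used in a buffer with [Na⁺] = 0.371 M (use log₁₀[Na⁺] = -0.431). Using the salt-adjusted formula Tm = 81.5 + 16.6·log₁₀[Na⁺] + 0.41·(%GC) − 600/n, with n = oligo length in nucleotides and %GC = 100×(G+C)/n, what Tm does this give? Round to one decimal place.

74.8°C

Length n = 31. Scanning the sequence gives A=11, C=5, T=5, G=10.
G+C = 15, so %GC = 15/31 × 100 = 48.387%
Salt term: 16.6 × (-0.431) = -7.155
GC term: 0.41 × 48.387 = 19.839; length term: −600/31 = −19.355
Tm = 81.5 + (-7.155) + 19.839 − 19.355 = 74.829 → 74.8°C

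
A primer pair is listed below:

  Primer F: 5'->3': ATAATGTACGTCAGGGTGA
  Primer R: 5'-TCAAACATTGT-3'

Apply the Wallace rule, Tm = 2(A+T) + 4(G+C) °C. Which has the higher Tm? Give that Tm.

Primer F, 54°C

Primer F: A+T=11, G+C=8 → Tm = 2(11)+4(8) = 54°C
Primer R: A+T=8, G+C=3 → Tm = 2(8)+4(3) = 28°C
54°C vs 28°C → primer F is higher.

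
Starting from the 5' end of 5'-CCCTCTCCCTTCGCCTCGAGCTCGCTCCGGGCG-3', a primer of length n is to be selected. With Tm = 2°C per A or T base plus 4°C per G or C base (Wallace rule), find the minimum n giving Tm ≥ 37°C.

First 11 bases: CCCTCTCCCTT → Tm = 36°C (< 37°C)
First 12 bases: CCCTCTCCCTTC → Tm = 40°C (≥ 37°C)
Since every base adds ≥2°C, Tm only increases with n, so the threshold is first crossed at n = 12.

n = 12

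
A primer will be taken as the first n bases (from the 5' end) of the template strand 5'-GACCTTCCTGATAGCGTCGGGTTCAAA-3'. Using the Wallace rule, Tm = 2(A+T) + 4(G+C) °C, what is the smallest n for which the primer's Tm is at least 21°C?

First 6 bases: GACCTT → Tm = 18°C (< 21°C)
First 7 bases: GACCTTC → Tm = 22°C (≥ 21°C)
Since every base adds ≥2°C, Tm only increases with n, so the threshold is first crossed at n = 7.

n = 7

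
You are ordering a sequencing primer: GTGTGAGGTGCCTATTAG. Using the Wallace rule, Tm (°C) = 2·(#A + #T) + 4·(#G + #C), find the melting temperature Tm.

54°C

G=7, A=3, T=6, C=2
A+T = 9, G+C = 9
Tm = 2(9) + 4(9) = 18 + 36 = 54°C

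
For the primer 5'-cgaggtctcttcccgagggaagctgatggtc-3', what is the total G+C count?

19

Scanning the sequence gives G=11, T=7, A=5, C=8.
G+C = 11 + 8 = 19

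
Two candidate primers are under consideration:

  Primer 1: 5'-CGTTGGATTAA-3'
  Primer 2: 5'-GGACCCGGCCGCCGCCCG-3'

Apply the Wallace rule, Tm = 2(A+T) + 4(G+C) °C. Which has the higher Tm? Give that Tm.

Primer 1: A+T=7, G+C=4 → Tm = 2(7)+4(4) = 30°C
Primer 2: A+T=1, G+C=17 → Tm = 2(1)+4(17) = 70°C
30°C vs 70°C → primer 2 is higher.

Primer 2, 70°C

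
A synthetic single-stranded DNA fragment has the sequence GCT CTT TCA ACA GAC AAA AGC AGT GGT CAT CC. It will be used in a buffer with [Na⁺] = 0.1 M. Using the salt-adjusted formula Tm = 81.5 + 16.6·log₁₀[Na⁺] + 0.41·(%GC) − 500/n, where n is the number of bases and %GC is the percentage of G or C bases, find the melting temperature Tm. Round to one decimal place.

Length n = 32. Counting bases: T=7, G=6, A=10, C=9
G+C = 15, so %GC = 15/32 × 100 = 46.875%
Salt term: 16.6 × (-1) = -16.6
GC term: 0.41 × 46.875 = 19.219; length term: −500/32 = −15.625
Tm = 81.5 + (-16.6) + 19.219 − 15.625 = 68.494 → 68.5°C

68.5°C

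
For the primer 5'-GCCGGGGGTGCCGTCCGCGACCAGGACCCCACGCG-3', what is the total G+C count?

29

Scanning the sequence gives T=2, A=4, G=14, C=15.
G+C = 14 + 15 = 29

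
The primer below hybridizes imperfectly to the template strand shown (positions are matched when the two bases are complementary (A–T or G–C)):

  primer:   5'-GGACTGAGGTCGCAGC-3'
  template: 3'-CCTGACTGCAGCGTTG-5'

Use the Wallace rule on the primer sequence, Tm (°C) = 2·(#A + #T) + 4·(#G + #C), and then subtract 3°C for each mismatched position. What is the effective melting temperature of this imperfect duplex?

48°C

Primer base counts: A=3, T=2, G=7, C=4 → A+T=5, G+C=11
Perfect-match Tm = 2(5) + 4(11) = 10 + 44 = 54°C
Mismatches (positions where the bases are not complementary): 2 (at positions 8, 15)
Effective Tm = 54 − 2×3 = 54 − 6 = 48°C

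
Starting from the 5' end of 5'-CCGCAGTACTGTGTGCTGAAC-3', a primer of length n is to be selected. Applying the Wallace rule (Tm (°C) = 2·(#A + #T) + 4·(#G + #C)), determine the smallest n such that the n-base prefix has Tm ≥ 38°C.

n = 12

First 11 bases: CCGCAGTACTG → Tm = 36°C (< 38°C)
First 12 bases: CCGCAGTACTGT → Tm = 38°C (≥ 38°C)
Each additional base adds 2°C (A/T) or 4°C (G/C), so Tm is non-decreasing in n; n = 12 is the first length to reach 38°C.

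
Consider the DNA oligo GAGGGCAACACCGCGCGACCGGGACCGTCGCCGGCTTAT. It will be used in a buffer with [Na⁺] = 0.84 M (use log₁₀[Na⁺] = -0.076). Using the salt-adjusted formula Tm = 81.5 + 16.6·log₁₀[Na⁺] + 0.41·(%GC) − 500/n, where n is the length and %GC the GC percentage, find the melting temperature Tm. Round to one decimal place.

96.9°C

Length n = 39. G=14, T=4, A=7, C=14
G+C = 28, so %GC = 28/39 × 100 = 71.795%
Salt term: 16.6 × (-0.076) = -1.262
GC term: 0.41 × 71.795 = 29.436; length term: −500/39 = −12.821
Tm = 81.5 + (-1.262) + 29.436 − 12.821 = 96.853 → 96.9°C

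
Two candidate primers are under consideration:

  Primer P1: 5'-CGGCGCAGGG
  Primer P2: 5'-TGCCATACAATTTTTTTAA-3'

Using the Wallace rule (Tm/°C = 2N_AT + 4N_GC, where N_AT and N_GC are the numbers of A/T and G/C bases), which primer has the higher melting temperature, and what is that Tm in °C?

Primer P1: A+T=1, G+C=9 → Tm = 2(1)+4(9) = 38°C
Primer P2: A+T=15, G+C=4 → Tm = 2(15)+4(4) = 46°C
38°C vs 46°C → primer P2 is higher.

Primer P2, 46°C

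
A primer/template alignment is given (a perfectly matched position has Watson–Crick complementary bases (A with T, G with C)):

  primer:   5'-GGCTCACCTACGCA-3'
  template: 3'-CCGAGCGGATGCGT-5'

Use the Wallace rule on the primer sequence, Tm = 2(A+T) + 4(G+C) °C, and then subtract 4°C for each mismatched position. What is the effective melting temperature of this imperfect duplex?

Primer base counts: A=3, T=2, G=3, C=6 → A+T=5, G+C=9
Perfect-match Tm = 2(5) + 4(9) = 10 + 36 = 46°C
Mismatches (positions where the bases are not complementary): 1 (at position 6)
Effective Tm = 46 − 1×4 = 46 − 4 = 42°C

42°C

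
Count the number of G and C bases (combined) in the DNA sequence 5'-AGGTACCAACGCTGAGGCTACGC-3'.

14

T=3, A=6, C=7, G=7
Total G or C: 7 + 7 = 14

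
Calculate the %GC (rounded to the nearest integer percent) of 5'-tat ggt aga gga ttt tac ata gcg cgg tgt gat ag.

43%

Base counts: A=9, T=11, G=12, C=3
G+C = 12 + 3 = 15 out of 35 bases
%GC = 15/35 × 100 = 42.86% ≈ 43%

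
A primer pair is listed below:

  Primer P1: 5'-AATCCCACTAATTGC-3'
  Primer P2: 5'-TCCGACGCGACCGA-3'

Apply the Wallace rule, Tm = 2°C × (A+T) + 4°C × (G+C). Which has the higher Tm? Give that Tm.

Primer P1: A+T=9, G+C=6 → Tm = 2(9)+4(6) = 42°C
Primer P2: A+T=4, G+C=10 → Tm = 2(4)+4(10) = 48°C
42°C vs 48°C → primer P2 is higher.

Primer P2, 48°C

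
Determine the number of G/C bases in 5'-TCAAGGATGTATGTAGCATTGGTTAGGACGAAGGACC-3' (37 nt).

Scanning the sequence gives A=11, C=5, T=9, G=12.
Total G or C: 12 + 5 = 17

17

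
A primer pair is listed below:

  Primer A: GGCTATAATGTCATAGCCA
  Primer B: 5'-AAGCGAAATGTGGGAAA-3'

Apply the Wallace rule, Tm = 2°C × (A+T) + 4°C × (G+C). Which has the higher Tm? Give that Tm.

Primer A, 54°C

Primer A: A+T=11, G+C=8 → Tm = 2(11)+4(8) = 54°C
Primer B: A+T=10, G+C=7 → Tm = 2(10)+4(7) = 48°C
54°C vs 48°C → primer A is higher.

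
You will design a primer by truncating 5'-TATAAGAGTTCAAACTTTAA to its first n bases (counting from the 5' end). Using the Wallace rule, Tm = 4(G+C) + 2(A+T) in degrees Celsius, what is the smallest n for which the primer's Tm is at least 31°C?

First 12 bases: TATAAGAGTTCA → Tm = 30°C (< 31°C)
First 13 bases: TATAAGAGTTCAA → Tm = 32°C (≥ 31°C)
Each additional base adds 2°C (A/T) or 4°C (G/C), so Tm is non-decreasing in n; n = 13 is the first length to reach 31°C.

n = 13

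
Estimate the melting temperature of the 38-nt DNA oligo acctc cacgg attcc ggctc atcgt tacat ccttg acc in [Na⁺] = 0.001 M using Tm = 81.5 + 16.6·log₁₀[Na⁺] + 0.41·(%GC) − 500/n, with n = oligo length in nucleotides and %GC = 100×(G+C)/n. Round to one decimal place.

Length n = 38. Scanning the sequence gives G=6, A=7, T=10, C=15.
G+C = 21, so %GC = 21/38 × 100 = 55.263%
Salt term: 16.6 × (-3) = -49.8
GC term: 0.41 × 55.263 = 22.658; length term: −500/38 = −13.158
Tm = 81.5 + (-49.8) + 22.658 − 13.158 = 41.2 → 41.2°C

41.2°C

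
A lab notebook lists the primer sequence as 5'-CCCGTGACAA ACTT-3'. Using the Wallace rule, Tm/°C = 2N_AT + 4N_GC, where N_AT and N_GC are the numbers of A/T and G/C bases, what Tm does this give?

Counting bases: A=4, G=2, T=3, C=5
So N_AT = 7 and N_GC = 7.
Tm = 4·7 + 2·7 = 28 + 14 = 42°C

42°C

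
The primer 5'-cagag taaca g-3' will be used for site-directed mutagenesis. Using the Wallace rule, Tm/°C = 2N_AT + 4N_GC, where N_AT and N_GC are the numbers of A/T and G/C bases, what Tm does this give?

Counting bases: C=2, T=1, A=5, G=3
So N_AT = 6 and N_GC = 5.
Tm = 4·5 + 2·6 = 20 + 12 = 32°C

32°C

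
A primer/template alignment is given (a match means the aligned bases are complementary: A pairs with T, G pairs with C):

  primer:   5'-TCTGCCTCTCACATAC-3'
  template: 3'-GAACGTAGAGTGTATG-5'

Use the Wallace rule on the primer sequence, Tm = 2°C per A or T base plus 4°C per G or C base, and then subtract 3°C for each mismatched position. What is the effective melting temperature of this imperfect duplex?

Primer base counts: A=3, T=5, G=1, C=7 → A+T=8, G+C=8
Perfect-match Tm = 2(8) + 4(8) = 16 + 32 = 48°C
Mismatches (positions where the bases are not complementary): 3 (at positions 1, 2, 6)
Effective Tm = 48 − 3×3 = 48 − 9 = 39°C

39°C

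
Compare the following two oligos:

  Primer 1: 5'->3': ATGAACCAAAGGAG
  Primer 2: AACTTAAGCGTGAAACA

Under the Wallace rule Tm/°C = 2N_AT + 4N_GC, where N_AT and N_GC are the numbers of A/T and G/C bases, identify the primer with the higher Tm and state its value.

Primer 1: A+T=8, G+C=6 → Tm = 2(8)+4(6) = 40°C
Primer 2: A+T=11, G+C=6 → Tm = 2(11)+4(6) = 46°C
40°C vs 46°C → primer 2 is higher.

Primer 2, 46°C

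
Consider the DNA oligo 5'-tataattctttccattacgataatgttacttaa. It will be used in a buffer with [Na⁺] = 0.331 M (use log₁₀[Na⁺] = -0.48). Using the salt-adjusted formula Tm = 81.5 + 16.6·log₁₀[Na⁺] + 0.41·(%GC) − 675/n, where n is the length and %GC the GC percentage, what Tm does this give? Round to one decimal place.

Length n = 33. Counting bases: C=5, A=11, T=15, G=2
G+C = 7, so %GC = 7/33 × 100 = 21.212%
Salt term: 16.6 × (-0.48) = -7.968
GC term: 0.41 × 21.212 = 8.697; length term: −675/33 = −20.455
Tm = 81.5 + (-7.968) + 8.697 − 20.455 = 61.774 → 61.8°C

61.8°C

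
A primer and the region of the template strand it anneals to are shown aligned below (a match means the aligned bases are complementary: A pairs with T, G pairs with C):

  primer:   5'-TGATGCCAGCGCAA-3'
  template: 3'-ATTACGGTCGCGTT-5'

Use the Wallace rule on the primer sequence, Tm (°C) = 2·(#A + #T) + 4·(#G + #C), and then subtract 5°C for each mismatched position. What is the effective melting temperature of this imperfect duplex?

Primer base counts: A=4, T=2, G=4, C=4 → A+T=6, G+C=8
Perfect-match Tm = 2(6) + 4(8) = 12 + 32 = 44°C
Mismatches (positions where the bases are not complementary): 1 (at position 2)
Effective Tm = 44 − 1×5 = 44 − 5 = 39°C

39°C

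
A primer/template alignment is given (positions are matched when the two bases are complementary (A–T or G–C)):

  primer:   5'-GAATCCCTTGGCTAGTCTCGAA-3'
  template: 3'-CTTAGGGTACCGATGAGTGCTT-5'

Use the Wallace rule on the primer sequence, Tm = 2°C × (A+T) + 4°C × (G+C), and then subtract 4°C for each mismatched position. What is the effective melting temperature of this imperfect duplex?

Primer base counts: A=5, T=6, G=5, C=6 → A+T=11, G+C=11
Perfect-match Tm = 2(11) + 4(11) = 22 + 44 = 66°C
Mismatches (positions where the bases are not complementary): 3 (at positions 8, 15, 18)
Effective Tm = 66 − 3×4 = 66 − 12 = 54°C

54°C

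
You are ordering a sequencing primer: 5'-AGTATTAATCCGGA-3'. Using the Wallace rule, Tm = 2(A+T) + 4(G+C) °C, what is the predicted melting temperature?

Base counts: G=3, A=5, C=2, T=4
AT pairs contribute 9, GC pairs contribute 5.
Tm = 2(9) + 4(5) = 18 + 20 = 38°C

38°C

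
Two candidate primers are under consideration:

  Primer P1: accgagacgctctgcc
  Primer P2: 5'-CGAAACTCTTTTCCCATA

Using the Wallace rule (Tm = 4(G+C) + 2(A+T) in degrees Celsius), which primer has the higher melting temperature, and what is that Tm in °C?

Primer P1, 54°C

Primer P1: A+T=5, G+C=11 → Tm = 2(5)+4(11) = 54°C
Primer P2: A+T=11, G+C=7 → Tm = 2(11)+4(7) = 50°C
54°C vs 50°C → primer P1 is higher.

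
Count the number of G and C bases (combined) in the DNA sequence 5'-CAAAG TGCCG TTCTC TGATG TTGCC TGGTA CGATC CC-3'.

20

Scanning the sequence gives A=6, T=11, C=11, G=9.
G+C = 9 + 11 = 20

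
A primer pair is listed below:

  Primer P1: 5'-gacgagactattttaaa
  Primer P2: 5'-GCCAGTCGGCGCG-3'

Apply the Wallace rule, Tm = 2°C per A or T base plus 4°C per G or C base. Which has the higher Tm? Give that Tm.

Primer P2, 48°C

Primer P1: A+T=12, G+C=5 → Tm = 2(12)+4(5) = 44°C
Primer P2: A+T=2, G+C=11 → Tm = 2(2)+4(11) = 48°C
44°C vs 48°C → primer P2 is higher.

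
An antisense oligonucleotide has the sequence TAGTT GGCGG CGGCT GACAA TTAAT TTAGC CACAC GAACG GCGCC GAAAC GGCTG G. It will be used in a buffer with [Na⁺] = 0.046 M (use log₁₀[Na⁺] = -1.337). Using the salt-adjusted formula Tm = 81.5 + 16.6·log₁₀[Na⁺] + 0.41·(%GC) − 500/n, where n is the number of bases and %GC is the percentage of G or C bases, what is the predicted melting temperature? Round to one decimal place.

73.8°C

Length n = 56. Counting bases: C=14, A=14, T=10, G=18
G+C = 32, so %GC = 32/56 × 100 = 57.143%
Salt term: 16.6 × (-1.337) = -22.194
GC term: 0.41 × 57.143 = 23.429; length term: −500/56 = −8.929
Tm = 81.5 + (-22.194) + 23.429 − 8.929 = 73.806 → 73.8°C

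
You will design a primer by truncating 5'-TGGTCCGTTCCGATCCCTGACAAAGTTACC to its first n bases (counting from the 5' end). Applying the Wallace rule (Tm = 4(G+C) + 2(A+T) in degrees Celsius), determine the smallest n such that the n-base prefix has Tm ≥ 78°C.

First 24 bases: TGGTCCGTTCCGATCCCTGACAAA → Tm = 74°C (< 78°C)
First 25 bases: TGGTCCGTTCCGATCCCTGACAAAG → Tm = 78°C (≥ 78°C)
Each additional base adds 2°C (A/T) or 4°C (G/C), so Tm is non-decreasing in n; n = 25 is the first length to reach 78°C.

n = 25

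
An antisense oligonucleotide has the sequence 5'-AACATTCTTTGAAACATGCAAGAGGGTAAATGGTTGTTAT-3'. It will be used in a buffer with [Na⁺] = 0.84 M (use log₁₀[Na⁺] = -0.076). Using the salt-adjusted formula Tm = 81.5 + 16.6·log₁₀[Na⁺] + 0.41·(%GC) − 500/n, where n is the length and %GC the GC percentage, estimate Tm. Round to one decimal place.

81.1°C

Length n = 40. Scanning the sequence gives A=14, C=4, T=13, G=9.
G+C = 13, so %GC = 13/40 × 100 = 32.5%
Salt term: 16.6 × (-0.076) = -1.262
GC term: 0.41 × 32.5 = 13.325; length term: −500/40 = −12.5
Tm = 81.5 + (-1.262) + 13.325 − 12.5 = 81.063 → 81.1°C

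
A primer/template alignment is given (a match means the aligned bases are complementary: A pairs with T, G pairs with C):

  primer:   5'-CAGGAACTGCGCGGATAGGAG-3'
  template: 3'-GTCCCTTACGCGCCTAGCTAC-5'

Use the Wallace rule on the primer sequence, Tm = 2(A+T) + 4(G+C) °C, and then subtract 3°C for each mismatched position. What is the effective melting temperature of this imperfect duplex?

Primer base counts: A=6, T=2, G=9, C=4 → A+T=8, G+C=13
Perfect-match Tm = 2(8) + 4(13) = 16 + 52 = 68°C
Mismatches (positions where the bases are not complementary): 5 (at positions 5, 7, 17, 19, 20)
Effective Tm = 68 − 5×3 = 68 − 15 = 53°C

53°C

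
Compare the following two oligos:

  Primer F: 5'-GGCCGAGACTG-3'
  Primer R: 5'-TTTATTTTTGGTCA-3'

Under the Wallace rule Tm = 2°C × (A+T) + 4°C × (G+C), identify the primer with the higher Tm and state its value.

Primer F: A+T=3, G+C=8 → Tm = 2(3)+4(8) = 38°C
Primer R: A+T=11, G+C=3 → Tm = 2(11)+4(3) = 34°C
38°C vs 34°C → primer F is higher.

Primer F, 38°C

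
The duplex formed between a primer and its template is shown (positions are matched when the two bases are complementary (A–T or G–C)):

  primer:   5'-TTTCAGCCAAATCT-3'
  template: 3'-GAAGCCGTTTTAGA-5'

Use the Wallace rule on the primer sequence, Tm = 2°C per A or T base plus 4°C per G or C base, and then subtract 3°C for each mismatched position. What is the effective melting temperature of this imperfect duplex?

Primer base counts: A=4, T=5, G=1, C=4 → A+T=9, G+C=5
Perfect-match Tm = 2(9) + 4(5) = 18 + 20 = 38°C
Mismatches (positions where the bases are not complementary): 3 (at positions 1, 5, 8)
Effective Tm = 38 − 3×3 = 38 − 9 = 29°C

29°C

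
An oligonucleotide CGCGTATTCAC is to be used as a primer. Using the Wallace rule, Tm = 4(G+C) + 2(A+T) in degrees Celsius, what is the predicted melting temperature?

T=3, G=2, A=2, C=4
A+T = 5, G+C = 6
Tm = 2×5 + 4×6 = 34°C

34°C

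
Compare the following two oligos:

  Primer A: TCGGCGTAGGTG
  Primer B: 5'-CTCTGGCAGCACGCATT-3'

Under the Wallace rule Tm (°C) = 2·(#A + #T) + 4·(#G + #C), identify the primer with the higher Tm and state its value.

Primer A: A+T=4, G+C=8 → Tm = 2(4)+4(8) = 40°C
Primer B: A+T=7, G+C=10 → Tm = 2(7)+4(10) = 54°C
40°C vs 54°C → primer B is higher.

Primer B, 54°C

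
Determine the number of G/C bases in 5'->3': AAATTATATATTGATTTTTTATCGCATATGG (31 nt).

6

G=4, C=2, T=15, A=10
Total G or C: 4 + 2 = 6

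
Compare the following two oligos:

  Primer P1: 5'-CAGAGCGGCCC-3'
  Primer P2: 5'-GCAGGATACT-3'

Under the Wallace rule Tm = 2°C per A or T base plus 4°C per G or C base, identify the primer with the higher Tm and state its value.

Primer P1: A+T=2, G+C=9 → Tm = 2(2)+4(9) = 40°C
Primer P2: A+T=5, G+C=5 → Tm = 2(5)+4(5) = 30°C
40°C vs 30°C → primer P1 is higher.

Primer P1, 40°C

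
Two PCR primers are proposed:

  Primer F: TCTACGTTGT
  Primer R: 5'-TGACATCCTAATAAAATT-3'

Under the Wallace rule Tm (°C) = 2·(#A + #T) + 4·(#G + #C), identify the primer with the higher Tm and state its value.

Primer R, 44°C

Primer F: A+T=6, G+C=4 → Tm = 2(6)+4(4) = 28°C
Primer R: A+T=14, G+C=4 → Tm = 2(14)+4(4) = 44°C
28°C vs 44°C → primer R is higher.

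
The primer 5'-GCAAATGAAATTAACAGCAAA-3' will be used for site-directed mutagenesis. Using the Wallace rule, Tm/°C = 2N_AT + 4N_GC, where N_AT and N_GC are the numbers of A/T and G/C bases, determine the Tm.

Scanning the sequence gives T=3, A=12, C=3, G=3.
AT pairs contribute 15, GC pairs contribute 6.
Tm = 4·6 + 2·15 = 24 + 30 = 54°C

54°C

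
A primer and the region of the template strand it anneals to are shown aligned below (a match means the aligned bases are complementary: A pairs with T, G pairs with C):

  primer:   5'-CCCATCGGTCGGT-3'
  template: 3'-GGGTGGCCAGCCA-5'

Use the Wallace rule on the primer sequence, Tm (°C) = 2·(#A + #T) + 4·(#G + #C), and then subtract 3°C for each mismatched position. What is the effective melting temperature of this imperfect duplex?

41°C

Primer base counts: A=1, T=3, G=4, C=5 → A+T=4, G+C=9
Perfect-match Tm = 2(4) + 4(9) = 8 + 36 = 44°C
Mismatches (positions where the bases are not complementary): 1 (at position 5)
Effective Tm = 44 − 1×3 = 44 − 3 = 41°C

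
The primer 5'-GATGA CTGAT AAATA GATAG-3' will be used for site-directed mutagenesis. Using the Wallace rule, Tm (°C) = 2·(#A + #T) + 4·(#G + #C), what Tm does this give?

52°C

Scanning the sequence gives C=1, T=5, G=5, A=9.
A+T = 14, G+C = 6
Tm = 4·6 + 2·14 = 24 + 28 = 52°C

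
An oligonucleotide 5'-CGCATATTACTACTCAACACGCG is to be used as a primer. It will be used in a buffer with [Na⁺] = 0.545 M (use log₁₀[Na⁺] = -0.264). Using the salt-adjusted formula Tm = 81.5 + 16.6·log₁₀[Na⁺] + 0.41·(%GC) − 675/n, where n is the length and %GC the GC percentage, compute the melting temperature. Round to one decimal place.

Length n = 23. Counting bases: A=7, G=3, C=8, T=5
G+C = 11, so %GC = 11/23 × 100 = 47.826%
Salt term: 16.6 × (-0.264) = -4.382
GC term: 0.41 × 47.826 = 19.609; length term: −675/23 = −29.348
Tm = 81.5 + (-4.382) + 19.609 − 29.348 = 67.379 → 67.4°C

67.4°C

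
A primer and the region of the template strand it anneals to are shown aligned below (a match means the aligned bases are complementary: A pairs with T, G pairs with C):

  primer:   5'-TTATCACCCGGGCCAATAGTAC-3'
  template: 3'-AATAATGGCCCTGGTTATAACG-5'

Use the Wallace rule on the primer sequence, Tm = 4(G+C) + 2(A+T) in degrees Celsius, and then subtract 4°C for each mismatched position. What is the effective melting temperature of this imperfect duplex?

Primer base counts: A=6, T=5, G=4, C=7 → A+T=11, G+C=11
Perfect-match Tm = 2(11) + 4(11) = 22 + 44 = 66°C
Mismatches (positions where the bases are not complementary): 5 (at positions 5, 9, 12, 19, 21)
Effective Tm = 66 − 5×4 = 66 − 20 = 46°C

46°C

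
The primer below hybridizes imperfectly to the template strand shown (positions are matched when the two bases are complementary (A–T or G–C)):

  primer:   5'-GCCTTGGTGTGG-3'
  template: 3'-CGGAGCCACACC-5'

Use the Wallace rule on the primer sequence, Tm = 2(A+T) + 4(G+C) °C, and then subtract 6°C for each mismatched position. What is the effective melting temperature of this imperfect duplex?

34°C

Primer base counts: A=0, T=4, G=6, C=2 → A+T=4, G+C=8
Perfect-match Tm = 2(4) + 4(8) = 8 + 32 = 40°C
Mismatches (positions where the bases are not complementary): 1 (at position 5)
Effective Tm = 40 − 1×6 = 40 − 6 = 34°C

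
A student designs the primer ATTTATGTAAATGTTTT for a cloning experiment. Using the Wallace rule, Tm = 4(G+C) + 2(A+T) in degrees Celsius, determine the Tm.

T=10, A=5, G=2, C=0
AT pairs contribute 15, GC pairs contribute 2.
Tm = 4·2 + 2·15 = 8 + 30 = 38°C

38°C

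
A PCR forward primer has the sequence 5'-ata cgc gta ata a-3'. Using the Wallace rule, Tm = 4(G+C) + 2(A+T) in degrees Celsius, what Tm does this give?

34°C

T=3, C=2, A=6, G=2
AT pairs contribute 9, GC pairs contribute 4.
Tm = 2×9 + 4×4 = 34°C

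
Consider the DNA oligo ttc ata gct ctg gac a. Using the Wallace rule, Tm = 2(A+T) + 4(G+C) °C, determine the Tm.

T=5, A=4, G=3, C=4
A+T = 9, G+C = 7
Tm = 4·7 + 2·9 = 28 + 18 = 46°C

46°C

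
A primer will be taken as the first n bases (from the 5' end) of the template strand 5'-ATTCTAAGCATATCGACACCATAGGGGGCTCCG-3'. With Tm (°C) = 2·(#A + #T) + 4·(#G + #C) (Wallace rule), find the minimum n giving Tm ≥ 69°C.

First 24 bases: ATTCTAAGCATATCGACACCATAG → Tm = 66°C (< 69°C)
First 25 bases: ATTCTAAGCATATCGACACCATAGG → Tm = 70°C (≥ 69°C)
Since every base adds ≥2°C, Tm only increases with n, so the threshold is first crossed at n = 25.

n = 25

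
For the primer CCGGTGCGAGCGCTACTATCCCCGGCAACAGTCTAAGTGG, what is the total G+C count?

G=12, A=8, C=13, T=7
G+C = 12 + 13 = 25

25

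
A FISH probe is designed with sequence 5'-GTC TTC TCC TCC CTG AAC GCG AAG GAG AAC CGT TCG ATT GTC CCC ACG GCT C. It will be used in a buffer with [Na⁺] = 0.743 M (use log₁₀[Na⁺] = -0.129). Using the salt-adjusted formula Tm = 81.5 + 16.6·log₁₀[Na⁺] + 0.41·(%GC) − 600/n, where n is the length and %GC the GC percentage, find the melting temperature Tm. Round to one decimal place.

92.3°C

Length n = 52. A=9, T=12, C=19, G=12
G+C = 31, so %GC = 31/52 × 100 = 59.615%
Salt term: 16.6 × (-0.129) = -2.141
GC term: 0.41 × 59.615 = 24.442; length term: −600/52 = −11.538
Tm = 81.5 + (-2.141) + 24.442 − 11.538 = 92.263 → 92.3°C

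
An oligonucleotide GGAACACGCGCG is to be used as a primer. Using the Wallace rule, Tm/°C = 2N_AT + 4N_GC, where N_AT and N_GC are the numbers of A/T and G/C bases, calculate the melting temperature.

42°C

Counting bases: A=3, G=5, C=4, T=0
A+T = 3, G+C = 9
Tm = 4·9 + 2·3 = 36 + 6 = 42°C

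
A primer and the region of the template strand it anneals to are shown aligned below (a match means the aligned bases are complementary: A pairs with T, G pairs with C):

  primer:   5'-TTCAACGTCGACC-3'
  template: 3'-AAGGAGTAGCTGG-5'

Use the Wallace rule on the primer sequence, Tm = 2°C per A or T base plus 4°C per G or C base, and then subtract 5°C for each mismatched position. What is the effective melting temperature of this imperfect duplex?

25°C

Primer base counts: A=3, T=3, G=2, C=5 → A+T=6, G+C=7
Perfect-match Tm = 2(6) + 4(7) = 12 + 28 = 40°C
Mismatches (positions where the bases are not complementary): 3 (at positions 4, 5, 7)
Effective Tm = 40 − 3×5 = 40 − 15 = 25°C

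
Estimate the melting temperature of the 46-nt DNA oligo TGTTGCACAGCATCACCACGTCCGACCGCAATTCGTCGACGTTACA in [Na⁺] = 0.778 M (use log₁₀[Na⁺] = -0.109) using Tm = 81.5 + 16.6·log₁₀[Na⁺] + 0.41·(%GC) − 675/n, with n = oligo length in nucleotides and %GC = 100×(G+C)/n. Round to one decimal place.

87.3°C

Length n = 46. Counting bases: G=9, A=11, C=16, T=10
G+C = 25, so %GC = 25/46 × 100 = 54.348%
Salt term: 16.6 × (-0.109) = -1.809
GC term: 0.41 × 54.348 = 22.283; length term: −675/46 = −14.674
Tm = 81.5 + (-1.809) + 22.283 − 14.674 = 87.3 → 87.3°C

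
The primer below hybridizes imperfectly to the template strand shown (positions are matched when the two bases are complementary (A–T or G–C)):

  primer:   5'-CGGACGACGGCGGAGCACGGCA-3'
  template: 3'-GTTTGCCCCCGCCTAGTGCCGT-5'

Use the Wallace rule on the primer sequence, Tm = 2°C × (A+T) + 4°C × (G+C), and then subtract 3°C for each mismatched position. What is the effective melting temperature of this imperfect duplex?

63°C

Primer base counts: A=5, T=0, G=10, C=7 → A+T=5, G+C=17
Perfect-match Tm = 2(5) + 4(17) = 10 + 68 = 78°C
Mismatches (positions where the bases are not complementary): 5 (at positions 2, 3, 7, 8, 15)
Effective Tm = 78 − 5×3 = 78 − 15 = 63°C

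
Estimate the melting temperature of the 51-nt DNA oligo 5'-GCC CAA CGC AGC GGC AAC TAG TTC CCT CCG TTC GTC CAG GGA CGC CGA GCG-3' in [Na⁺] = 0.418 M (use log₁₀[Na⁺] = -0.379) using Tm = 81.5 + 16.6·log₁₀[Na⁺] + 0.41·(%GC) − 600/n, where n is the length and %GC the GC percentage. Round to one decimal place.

91.6°C

Length n = 51. C=20, G=15, A=9, T=7
G+C = 35, so %GC = 35/51 × 100 = 68.627%
Salt term: 16.6 × (-0.379) = -6.291
GC term: 0.41 × 68.627 = 28.137; length term: −600/51 = −11.765
Tm = 81.5 + (-6.291) + 28.137 − 11.765 = 91.581 → 91.6°C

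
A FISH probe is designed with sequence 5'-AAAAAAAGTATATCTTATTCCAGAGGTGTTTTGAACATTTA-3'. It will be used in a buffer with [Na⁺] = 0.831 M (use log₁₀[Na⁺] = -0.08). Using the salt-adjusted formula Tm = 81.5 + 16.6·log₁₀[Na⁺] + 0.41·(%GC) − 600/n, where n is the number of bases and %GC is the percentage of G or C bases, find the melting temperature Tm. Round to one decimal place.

75.5°C

Length n = 41. Counting bases: C=4, A=16, T=15, G=6
G+C = 10, so %GC = 10/41 × 100 = 24.39%
Salt term: 16.6 × (-0.08) = -1.328
GC term: 0.41 × 24.39 = 10; length term: −600/41 = −14.634
Tm = 81.5 + (-1.328) + 10 − 14.634 = 75.538 → 75.5°C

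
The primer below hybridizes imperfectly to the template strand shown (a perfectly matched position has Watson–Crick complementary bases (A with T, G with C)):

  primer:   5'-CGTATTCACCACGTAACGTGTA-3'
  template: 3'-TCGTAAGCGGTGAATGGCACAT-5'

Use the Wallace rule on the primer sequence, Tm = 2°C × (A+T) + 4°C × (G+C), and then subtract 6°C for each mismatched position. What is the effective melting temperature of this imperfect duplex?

34°C

Primer base counts: A=6, T=6, G=4, C=6 → A+T=12, G+C=10
Perfect-match Tm = 2(12) + 4(10) = 24 + 40 = 64°C
Mismatches (positions where the bases are not complementary): 5 (at positions 1, 3, 8, 13, 16)
Effective Tm = 64 − 5×6 = 64 − 30 = 34°C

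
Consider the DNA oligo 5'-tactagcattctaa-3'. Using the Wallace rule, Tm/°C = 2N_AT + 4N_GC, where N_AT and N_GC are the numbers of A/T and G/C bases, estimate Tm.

36°C

Scanning the sequence gives T=5, A=5, C=3, G=1.
A+T = 10, G+C = 4
Tm = 2(10) + 4(4) = 20 + 16 = 36°C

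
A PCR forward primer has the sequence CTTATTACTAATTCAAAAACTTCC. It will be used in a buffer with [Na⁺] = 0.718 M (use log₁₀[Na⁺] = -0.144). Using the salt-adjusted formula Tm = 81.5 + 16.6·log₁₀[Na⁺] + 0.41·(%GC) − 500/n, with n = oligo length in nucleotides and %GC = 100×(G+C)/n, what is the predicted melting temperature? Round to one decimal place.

Length n = 24. Base counts: T=9, C=6, A=9, G=0
G+C = 6, so %GC = 6/24 × 100 = 25%
Salt term: 16.6 × (-0.144) = -2.39
GC term: 0.41 × 25 = 10.25; length term: −500/24 = −20.833
Tm = 81.5 + (-2.39) + 10.25 − 20.833 = 68.527 → 68.5°C

68.5°C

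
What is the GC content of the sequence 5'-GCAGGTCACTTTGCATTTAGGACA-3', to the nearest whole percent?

46%

Counting bases: A=6, G=6, C=5, T=7
G+C = 6 + 5 = 11 out of 24 bases
%GC = 11/24 × 100 = 45.83% ≈ 46%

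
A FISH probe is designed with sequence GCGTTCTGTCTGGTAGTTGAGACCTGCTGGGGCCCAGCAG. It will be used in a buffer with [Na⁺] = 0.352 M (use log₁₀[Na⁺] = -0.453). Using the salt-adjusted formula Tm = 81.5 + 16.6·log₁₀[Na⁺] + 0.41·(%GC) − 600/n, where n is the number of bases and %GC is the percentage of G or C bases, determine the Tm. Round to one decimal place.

Length n = 40. C=10, G=15, A=5, T=10
G+C = 25, so %GC = 25/40 × 100 = 62.5%
Salt term: 16.6 × (-0.453) = -7.52
GC term: 0.41 × 62.5 = 25.625; length term: −600/40 = −15
Tm = 81.5 + (-7.52) + 25.625 − 15 = 84.605 → 84.6°C

84.6°C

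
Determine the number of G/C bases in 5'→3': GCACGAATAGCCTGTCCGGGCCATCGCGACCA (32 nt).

21

C=12, G=9, T=4, A=7
G+C = 9 + 12 = 21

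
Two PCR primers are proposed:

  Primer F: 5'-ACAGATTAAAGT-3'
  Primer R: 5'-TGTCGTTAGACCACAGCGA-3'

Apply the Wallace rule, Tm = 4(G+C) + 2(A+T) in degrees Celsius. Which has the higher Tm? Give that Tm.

Primer R, 58°C

Primer F: A+T=9, G+C=3 → Tm = 2(9)+4(3) = 30°C
Primer R: A+T=9, G+C=10 → Tm = 2(9)+4(10) = 58°C
30°C vs 58°C → primer R is higher.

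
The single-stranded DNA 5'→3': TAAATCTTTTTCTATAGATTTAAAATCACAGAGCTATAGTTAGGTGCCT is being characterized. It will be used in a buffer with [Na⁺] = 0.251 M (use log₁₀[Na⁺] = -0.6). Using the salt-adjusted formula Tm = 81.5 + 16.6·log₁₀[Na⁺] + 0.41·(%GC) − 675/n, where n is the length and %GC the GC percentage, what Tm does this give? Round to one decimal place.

Length n = 49. Counting bases: A=16, T=19, C=7, G=7
G+C = 14, so %GC = 14/49 × 100 = 28.571%
Salt term: 16.6 × (-0.6) = -9.96
GC term: 0.41 × 28.571 = 11.714; length term: −675/49 = −13.776
Tm = 81.5 + (-9.96) + 11.714 − 13.776 = 69.478 → 69.5°C

69.5°C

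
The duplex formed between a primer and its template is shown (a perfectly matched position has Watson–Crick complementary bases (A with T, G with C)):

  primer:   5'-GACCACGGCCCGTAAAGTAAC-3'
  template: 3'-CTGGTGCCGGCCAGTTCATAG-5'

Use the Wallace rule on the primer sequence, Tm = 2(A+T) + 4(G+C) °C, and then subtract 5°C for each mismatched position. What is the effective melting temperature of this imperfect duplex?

Primer base counts: A=7, T=2, G=5, C=7 → A+T=9, G+C=12
Perfect-match Tm = 2(9) + 4(12) = 18 + 48 = 66°C
Mismatches (positions where the bases are not complementary): 3 (at positions 11, 14, 20)
Effective Tm = 66 − 3×5 = 66 − 15 = 51°C

51°C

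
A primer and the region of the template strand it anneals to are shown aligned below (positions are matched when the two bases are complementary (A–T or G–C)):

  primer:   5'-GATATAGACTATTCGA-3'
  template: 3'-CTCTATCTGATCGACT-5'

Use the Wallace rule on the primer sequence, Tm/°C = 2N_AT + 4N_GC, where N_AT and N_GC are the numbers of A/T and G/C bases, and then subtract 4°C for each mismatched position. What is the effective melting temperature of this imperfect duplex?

Primer base counts: A=6, T=5, G=3, C=2 → A+T=11, G+C=5
Perfect-match Tm = 2(11) + 4(5) = 22 + 20 = 42°C
Mismatches (positions where the bases are not complementary): 4 (at positions 3, 12, 13, 14)
Effective Tm = 42 − 4×4 = 42 − 16 = 26°C

26°C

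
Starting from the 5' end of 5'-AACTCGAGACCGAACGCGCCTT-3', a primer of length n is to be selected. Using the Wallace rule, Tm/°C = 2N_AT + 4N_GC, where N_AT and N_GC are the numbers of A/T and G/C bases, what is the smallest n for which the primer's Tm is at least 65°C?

First 19 bases: AACTCGAGACCGAACGCGC → Tm = 62°C (< 65°C)
First 20 bases: AACTCGAGACCGAACGCGCC → Tm = 66°C (≥ 65°C)
Since every base adds ≥2°C, Tm only increases with n, so the threshold is first crossed at n = 20.

n = 20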